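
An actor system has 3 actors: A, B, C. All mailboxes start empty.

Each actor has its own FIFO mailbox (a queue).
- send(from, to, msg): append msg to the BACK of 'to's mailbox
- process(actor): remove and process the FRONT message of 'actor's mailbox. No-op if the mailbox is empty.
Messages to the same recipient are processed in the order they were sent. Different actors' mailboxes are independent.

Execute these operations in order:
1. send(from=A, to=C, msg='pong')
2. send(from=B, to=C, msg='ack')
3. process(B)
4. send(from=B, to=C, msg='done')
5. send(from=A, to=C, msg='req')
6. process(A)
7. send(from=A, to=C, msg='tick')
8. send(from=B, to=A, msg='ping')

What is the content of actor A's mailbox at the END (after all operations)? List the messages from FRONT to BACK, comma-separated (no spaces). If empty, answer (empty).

After 1 (send(from=A, to=C, msg='pong')): A:[] B:[] C:[pong]
After 2 (send(from=B, to=C, msg='ack')): A:[] B:[] C:[pong,ack]
After 3 (process(B)): A:[] B:[] C:[pong,ack]
After 4 (send(from=B, to=C, msg='done')): A:[] B:[] C:[pong,ack,done]
After 5 (send(from=A, to=C, msg='req')): A:[] B:[] C:[pong,ack,done,req]
After 6 (process(A)): A:[] B:[] C:[pong,ack,done,req]
After 7 (send(from=A, to=C, msg='tick')): A:[] B:[] C:[pong,ack,done,req,tick]
After 8 (send(from=B, to=A, msg='ping')): A:[ping] B:[] C:[pong,ack,done,req,tick]

Answer: ping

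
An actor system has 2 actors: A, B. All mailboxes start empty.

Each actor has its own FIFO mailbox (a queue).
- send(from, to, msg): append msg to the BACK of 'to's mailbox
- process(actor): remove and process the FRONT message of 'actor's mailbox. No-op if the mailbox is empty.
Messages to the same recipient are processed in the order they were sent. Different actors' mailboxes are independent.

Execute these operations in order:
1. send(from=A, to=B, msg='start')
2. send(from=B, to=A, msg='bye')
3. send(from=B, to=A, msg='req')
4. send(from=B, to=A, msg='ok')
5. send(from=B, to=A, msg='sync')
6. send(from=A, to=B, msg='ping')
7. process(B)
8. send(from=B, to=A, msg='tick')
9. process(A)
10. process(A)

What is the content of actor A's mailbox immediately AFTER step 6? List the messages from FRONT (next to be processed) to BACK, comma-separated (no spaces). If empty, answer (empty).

After 1 (send(from=A, to=B, msg='start')): A:[] B:[start]
After 2 (send(from=B, to=A, msg='bye')): A:[bye] B:[start]
After 3 (send(from=B, to=A, msg='req')): A:[bye,req] B:[start]
After 4 (send(from=B, to=A, msg='ok')): A:[bye,req,ok] B:[start]
After 5 (send(from=B, to=A, msg='sync')): A:[bye,req,ok,sync] B:[start]
After 6 (send(from=A, to=B, msg='ping')): A:[bye,req,ok,sync] B:[start,ping]

bye,req,ok,sync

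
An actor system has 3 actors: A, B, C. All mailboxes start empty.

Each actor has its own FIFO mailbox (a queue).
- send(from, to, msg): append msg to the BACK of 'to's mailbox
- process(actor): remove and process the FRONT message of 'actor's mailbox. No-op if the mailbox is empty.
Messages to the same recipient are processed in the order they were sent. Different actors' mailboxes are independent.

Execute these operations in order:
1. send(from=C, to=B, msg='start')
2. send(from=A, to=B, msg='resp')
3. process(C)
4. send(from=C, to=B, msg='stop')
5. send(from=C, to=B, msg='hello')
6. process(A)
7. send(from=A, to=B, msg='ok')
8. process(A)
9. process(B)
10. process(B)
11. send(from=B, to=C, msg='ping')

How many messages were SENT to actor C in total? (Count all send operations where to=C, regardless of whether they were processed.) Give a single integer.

Answer: 1

Derivation:
After 1 (send(from=C, to=B, msg='start')): A:[] B:[start] C:[]
After 2 (send(from=A, to=B, msg='resp')): A:[] B:[start,resp] C:[]
After 3 (process(C)): A:[] B:[start,resp] C:[]
After 4 (send(from=C, to=B, msg='stop')): A:[] B:[start,resp,stop] C:[]
After 5 (send(from=C, to=B, msg='hello')): A:[] B:[start,resp,stop,hello] C:[]
After 6 (process(A)): A:[] B:[start,resp,stop,hello] C:[]
After 7 (send(from=A, to=B, msg='ok')): A:[] B:[start,resp,stop,hello,ok] C:[]
After 8 (process(A)): A:[] B:[start,resp,stop,hello,ok] C:[]
After 9 (process(B)): A:[] B:[resp,stop,hello,ok] C:[]
After 10 (process(B)): A:[] B:[stop,hello,ok] C:[]
After 11 (send(from=B, to=C, msg='ping')): A:[] B:[stop,hello,ok] C:[ping]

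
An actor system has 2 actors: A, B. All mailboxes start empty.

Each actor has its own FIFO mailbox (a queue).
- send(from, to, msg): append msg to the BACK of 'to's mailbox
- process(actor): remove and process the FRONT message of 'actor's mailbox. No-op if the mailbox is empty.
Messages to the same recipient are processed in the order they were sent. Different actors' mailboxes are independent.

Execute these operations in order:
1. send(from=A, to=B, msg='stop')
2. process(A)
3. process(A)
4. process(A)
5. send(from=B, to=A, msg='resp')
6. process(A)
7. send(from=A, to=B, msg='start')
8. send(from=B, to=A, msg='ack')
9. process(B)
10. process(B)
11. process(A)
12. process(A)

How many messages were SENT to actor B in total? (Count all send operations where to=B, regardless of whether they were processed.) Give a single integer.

After 1 (send(from=A, to=B, msg='stop')): A:[] B:[stop]
After 2 (process(A)): A:[] B:[stop]
After 3 (process(A)): A:[] B:[stop]
After 4 (process(A)): A:[] B:[stop]
After 5 (send(from=B, to=A, msg='resp')): A:[resp] B:[stop]
After 6 (process(A)): A:[] B:[stop]
After 7 (send(from=A, to=B, msg='start')): A:[] B:[stop,start]
After 8 (send(from=B, to=A, msg='ack')): A:[ack] B:[stop,start]
After 9 (process(B)): A:[ack] B:[start]
After 10 (process(B)): A:[ack] B:[]
After 11 (process(A)): A:[] B:[]
After 12 (process(A)): A:[] B:[]

Answer: 2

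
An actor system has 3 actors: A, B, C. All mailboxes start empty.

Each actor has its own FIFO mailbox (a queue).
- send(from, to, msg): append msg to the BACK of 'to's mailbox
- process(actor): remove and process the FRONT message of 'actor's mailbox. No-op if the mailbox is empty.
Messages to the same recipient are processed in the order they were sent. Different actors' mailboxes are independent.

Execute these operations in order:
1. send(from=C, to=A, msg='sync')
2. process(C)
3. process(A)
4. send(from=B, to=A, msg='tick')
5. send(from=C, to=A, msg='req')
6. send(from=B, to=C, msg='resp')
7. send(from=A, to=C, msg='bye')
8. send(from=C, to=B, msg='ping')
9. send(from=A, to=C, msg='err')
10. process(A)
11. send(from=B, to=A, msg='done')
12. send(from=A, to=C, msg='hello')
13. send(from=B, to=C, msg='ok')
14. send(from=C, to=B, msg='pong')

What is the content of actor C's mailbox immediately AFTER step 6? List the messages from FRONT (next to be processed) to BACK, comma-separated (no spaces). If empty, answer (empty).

After 1 (send(from=C, to=A, msg='sync')): A:[sync] B:[] C:[]
After 2 (process(C)): A:[sync] B:[] C:[]
After 3 (process(A)): A:[] B:[] C:[]
After 4 (send(from=B, to=A, msg='tick')): A:[tick] B:[] C:[]
After 5 (send(from=C, to=A, msg='req')): A:[tick,req] B:[] C:[]
After 6 (send(from=B, to=C, msg='resp')): A:[tick,req] B:[] C:[resp]

resp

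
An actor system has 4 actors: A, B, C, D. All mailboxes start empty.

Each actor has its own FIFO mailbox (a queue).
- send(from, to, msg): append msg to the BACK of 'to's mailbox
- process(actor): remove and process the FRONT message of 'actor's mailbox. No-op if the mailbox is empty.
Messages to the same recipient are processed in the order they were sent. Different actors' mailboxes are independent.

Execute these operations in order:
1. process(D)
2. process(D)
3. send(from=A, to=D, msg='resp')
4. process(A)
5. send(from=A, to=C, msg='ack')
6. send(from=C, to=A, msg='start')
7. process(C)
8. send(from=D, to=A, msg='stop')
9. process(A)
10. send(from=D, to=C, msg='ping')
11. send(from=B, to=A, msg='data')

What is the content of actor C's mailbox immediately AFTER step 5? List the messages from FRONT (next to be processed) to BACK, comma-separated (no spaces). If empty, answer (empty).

After 1 (process(D)): A:[] B:[] C:[] D:[]
After 2 (process(D)): A:[] B:[] C:[] D:[]
After 3 (send(from=A, to=D, msg='resp')): A:[] B:[] C:[] D:[resp]
After 4 (process(A)): A:[] B:[] C:[] D:[resp]
After 5 (send(from=A, to=C, msg='ack')): A:[] B:[] C:[ack] D:[resp]

ack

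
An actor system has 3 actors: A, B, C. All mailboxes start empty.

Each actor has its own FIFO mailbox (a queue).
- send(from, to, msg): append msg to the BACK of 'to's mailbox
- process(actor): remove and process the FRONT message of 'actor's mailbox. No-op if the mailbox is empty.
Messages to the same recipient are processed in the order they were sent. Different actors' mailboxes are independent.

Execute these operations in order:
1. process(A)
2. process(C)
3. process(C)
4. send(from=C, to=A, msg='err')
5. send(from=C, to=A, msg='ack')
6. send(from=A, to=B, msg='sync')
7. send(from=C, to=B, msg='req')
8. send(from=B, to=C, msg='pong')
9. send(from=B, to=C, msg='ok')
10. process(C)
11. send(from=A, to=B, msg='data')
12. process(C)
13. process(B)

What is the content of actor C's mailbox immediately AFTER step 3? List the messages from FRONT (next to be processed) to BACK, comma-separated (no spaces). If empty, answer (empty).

After 1 (process(A)): A:[] B:[] C:[]
After 2 (process(C)): A:[] B:[] C:[]
After 3 (process(C)): A:[] B:[] C:[]

(empty)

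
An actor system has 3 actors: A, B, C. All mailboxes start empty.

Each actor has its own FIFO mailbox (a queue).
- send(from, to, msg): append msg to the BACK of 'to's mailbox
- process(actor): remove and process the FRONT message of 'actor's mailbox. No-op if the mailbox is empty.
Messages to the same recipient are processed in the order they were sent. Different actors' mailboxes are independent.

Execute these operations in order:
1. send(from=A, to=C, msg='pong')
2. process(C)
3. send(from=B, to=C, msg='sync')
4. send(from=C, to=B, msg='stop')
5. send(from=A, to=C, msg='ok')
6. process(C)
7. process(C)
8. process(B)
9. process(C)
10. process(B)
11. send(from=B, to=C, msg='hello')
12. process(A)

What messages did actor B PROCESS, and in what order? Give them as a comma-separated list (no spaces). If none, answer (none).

After 1 (send(from=A, to=C, msg='pong')): A:[] B:[] C:[pong]
After 2 (process(C)): A:[] B:[] C:[]
After 3 (send(from=B, to=C, msg='sync')): A:[] B:[] C:[sync]
After 4 (send(from=C, to=B, msg='stop')): A:[] B:[stop] C:[sync]
After 5 (send(from=A, to=C, msg='ok')): A:[] B:[stop] C:[sync,ok]
After 6 (process(C)): A:[] B:[stop] C:[ok]
After 7 (process(C)): A:[] B:[stop] C:[]
After 8 (process(B)): A:[] B:[] C:[]
After 9 (process(C)): A:[] B:[] C:[]
After 10 (process(B)): A:[] B:[] C:[]
After 11 (send(from=B, to=C, msg='hello')): A:[] B:[] C:[hello]
After 12 (process(A)): A:[] B:[] C:[hello]

Answer: stop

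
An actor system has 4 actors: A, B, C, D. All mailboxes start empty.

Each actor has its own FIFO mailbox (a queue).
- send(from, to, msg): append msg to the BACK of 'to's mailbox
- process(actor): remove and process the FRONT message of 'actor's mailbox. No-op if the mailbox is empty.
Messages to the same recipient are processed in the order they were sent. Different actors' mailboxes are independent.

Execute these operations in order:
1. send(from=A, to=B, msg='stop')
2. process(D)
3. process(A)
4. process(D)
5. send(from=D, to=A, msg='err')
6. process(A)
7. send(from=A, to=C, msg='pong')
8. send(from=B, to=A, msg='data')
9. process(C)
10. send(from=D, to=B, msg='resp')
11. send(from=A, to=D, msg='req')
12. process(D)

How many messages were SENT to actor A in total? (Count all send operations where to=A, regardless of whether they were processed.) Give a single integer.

After 1 (send(from=A, to=B, msg='stop')): A:[] B:[stop] C:[] D:[]
After 2 (process(D)): A:[] B:[stop] C:[] D:[]
After 3 (process(A)): A:[] B:[stop] C:[] D:[]
After 4 (process(D)): A:[] B:[stop] C:[] D:[]
After 5 (send(from=D, to=A, msg='err')): A:[err] B:[stop] C:[] D:[]
After 6 (process(A)): A:[] B:[stop] C:[] D:[]
After 7 (send(from=A, to=C, msg='pong')): A:[] B:[stop] C:[pong] D:[]
After 8 (send(from=B, to=A, msg='data')): A:[data] B:[stop] C:[pong] D:[]
After 9 (process(C)): A:[data] B:[stop] C:[] D:[]
After 10 (send(from=D, to=B, msg='resp')): A:[data] B:[stop,resp] C:[] D:[]
After 11 (send(from=A, to=D, msg='req')): A:[data] B:[stop,resp] C:[] D:[req]
After 12 (process(D)): A:[data] B:[stop,resp] C:[] D:[]

Answer: 2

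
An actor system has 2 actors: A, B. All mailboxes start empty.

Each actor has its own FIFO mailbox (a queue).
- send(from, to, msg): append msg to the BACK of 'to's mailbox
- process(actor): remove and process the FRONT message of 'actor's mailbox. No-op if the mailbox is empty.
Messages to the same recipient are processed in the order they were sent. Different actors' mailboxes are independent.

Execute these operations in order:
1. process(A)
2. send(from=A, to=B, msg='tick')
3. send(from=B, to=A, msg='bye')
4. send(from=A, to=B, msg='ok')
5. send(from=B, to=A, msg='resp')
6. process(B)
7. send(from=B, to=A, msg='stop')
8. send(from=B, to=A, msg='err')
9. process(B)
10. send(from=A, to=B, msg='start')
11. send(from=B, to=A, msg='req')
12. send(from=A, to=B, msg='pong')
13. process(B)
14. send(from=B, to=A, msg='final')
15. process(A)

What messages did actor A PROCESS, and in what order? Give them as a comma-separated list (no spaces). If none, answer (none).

Answer: bye

Derivation:
After 1 (process(A)): A:[] B:[]
After 2 (send(from=A, to=B, msg='tick')): A:[] B:[tick]
After 3 (send(from=B, to=A, msg='bye')): A:[bye] B:[tick]
After 4 (send(from=A, to=B, msg='ok')): A:[bye] B:[tick,ok]
After 5 (send(from=B, to=A, msg='resp')): A:[bye,resp] B:[tick,ok]
After 6 (process(B)): A:[bye,resp] B:[ok]
After 7 (send(from=B, to=A, msg='stop')): A:[bye,resp,stop] B:[ok]
After 8 (send(from=B, to=A, msg='err')): A:[bye,resp,stop,err] B:[ok]
After 9 (process(B)): A:[bye,resp,stop,err] B:[]
After 10 (send(from=A, to=B, msg='start')): A:[bye,resp,stop,err] B:[start]
After 11 (send(from=B, to=A, msg='req')): A:[bye,resp,stop,err,req] B:[start]
After 12 (send(from=A, to=B, msg='pong')): A:[bye,resp,stop,err,req] B:[start,pong]
After 13 (process(B)): A:[bye,resp,stop,err,req] B:[pong]
After 14 (send(from=B, to=A, msg='final')): A:[bye,resp,stop,err,req,final] B:[pong]
After 15 (process(A)): A:[resp,stop,err,req,final] B:[pong]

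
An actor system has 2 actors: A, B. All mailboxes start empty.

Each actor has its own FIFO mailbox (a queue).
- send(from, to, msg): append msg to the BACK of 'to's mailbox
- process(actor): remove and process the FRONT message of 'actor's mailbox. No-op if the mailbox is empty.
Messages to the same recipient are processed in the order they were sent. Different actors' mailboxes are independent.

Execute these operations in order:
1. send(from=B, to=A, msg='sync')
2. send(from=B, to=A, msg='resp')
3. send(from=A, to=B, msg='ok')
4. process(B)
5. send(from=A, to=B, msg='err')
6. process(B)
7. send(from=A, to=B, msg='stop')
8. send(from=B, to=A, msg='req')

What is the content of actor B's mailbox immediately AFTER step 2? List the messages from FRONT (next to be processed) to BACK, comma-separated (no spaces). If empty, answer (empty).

After 1 (send(from=B, to=A, msg='sync')): A:[sync] B:[]
After 2 (send(from=B, to=A, msg='resp')): A:[sync,resp] B:[]

(empty)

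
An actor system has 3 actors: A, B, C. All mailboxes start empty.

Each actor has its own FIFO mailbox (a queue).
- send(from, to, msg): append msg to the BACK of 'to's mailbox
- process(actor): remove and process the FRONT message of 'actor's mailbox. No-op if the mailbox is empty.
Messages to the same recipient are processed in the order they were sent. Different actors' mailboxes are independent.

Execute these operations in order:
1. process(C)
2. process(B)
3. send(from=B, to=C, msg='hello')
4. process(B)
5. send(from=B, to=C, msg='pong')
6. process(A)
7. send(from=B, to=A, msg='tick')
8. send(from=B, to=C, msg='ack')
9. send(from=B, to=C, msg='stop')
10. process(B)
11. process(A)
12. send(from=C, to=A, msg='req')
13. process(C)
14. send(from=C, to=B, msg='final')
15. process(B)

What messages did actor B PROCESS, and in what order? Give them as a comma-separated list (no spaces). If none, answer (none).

Answer: final

Derivation:
After 1 (process(C)): A:[] B:[] C:[]
After 2 (process(B)): A:[] B:[] C:[]
After 3 (send(from=B, to=C, msg='hello')): A:[] B:[] C:[hello]
After 4 (process(B)): A:[] B:[] C:[hello]
After 5 (send(from=B, to=C, msg='pong')): A:[] B:[] C:[hello,pong]
After 6 (process(A)): A:[] B:[] C:[hello,pong]
After 7 (send(from=B, to=A, msg='tick')): A:[tick] B:[] C:[hello,pong]
After 8 (send(from=B, to=C, msg='ack')): A:[tick] B:[] C:[hello,pong,ack]
After 9 (send(from=B, to=C, msg='stop')): A:[tick] B:[] C:[hello,pong,ack,stop]
After 10 (process(B)): A:[tick] B:[] C:[hello,pong,ack,stop]
After 11 (process(A)): A:[] B:[] C:[hello,pong,ack,stop]
After 12 (send(from=C, to=A, msg='req')): A:[req] B:[] C:[hello,pong,ack,stop]
After 13 (process(C)): A:[req] B:[] C:[pong,ack,stop]
After 14 (send(from=C, to=B, msg='final')): A:[req] B:[final] C:[pong,ack,stop]
After 15 (process(B)): A:[req] B:[] C:[pong,ack,stop]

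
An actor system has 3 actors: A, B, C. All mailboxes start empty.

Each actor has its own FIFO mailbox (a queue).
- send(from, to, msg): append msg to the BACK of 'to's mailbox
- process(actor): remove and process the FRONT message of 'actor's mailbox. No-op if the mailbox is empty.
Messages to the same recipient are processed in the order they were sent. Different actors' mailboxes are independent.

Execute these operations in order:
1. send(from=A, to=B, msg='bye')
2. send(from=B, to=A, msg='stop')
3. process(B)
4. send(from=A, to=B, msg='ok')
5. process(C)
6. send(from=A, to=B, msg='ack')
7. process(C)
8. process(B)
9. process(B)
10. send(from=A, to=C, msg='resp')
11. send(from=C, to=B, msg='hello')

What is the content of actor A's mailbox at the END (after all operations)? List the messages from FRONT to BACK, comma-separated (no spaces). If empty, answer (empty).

After 1 (send(from=A, to=B, msg='bye')): A:[] B:[bye] C:[]
After 2 (send(from=B, to=A, msg='stop')): A:[stop] B:[bye] C:[]
After 3 (process(B)): A:[stop] B:[] C:[]
After 4 (send(from=A, to=B, msg='ok')): A:[stop] B:[ok] C:[]
After 5 (process(C)): A:[stop] B:[ok] C:[]
After 6 (send(from=A, to=B, msg='ack')): A:[stop] B:[ok,ack] C:[]
After 7 (process(C)): A:[stop] B:[ok,ack] C:[]
After 8 (process(B)): A:[stop] B:[ack] C:[]
After 9 (process(B)): A:[stop] B:[] C:[]
After 10 (send(from=A, to=C, msg='resp')): A:[stop] B:[] C:[resp]
After 11 (send(from=C, to=B, msg='hello')): A:[stop] B:[hello] C:[resp]

Answer: stop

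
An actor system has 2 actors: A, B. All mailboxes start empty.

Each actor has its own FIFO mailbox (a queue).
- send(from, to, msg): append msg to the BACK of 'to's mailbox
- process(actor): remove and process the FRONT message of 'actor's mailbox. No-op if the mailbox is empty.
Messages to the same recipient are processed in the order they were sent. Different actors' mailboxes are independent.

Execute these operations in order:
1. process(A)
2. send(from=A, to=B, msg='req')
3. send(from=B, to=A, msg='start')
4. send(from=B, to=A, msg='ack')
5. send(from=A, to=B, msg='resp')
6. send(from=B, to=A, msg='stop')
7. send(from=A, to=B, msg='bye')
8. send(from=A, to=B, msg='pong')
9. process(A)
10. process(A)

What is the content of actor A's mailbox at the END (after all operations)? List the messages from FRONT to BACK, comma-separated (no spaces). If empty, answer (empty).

Answer: stop

Derivation:
After 1 (process(A)): A:[] B:[]
After 2 (send(from=A, to=B, msg='req')): A:[] B:[req]
After 3 (send(from=B, to=A, msg='start')): A:[start] B:[req]
After 4 (send(from=B, to=A, msg='ack')): A:[start,ack] B:[req]
After 5 (send(from=A, to=B, msg='resp')): A:[start,ack] B:[req,resp]
After 6 (send(from=B, to=A, msg='stop')): A:[start,ack,stop] B:[req,resp]
After 7 (send(from=A, to=B, msg='bye')): A:[start,ack,stop] B:[req,resp,bye]
After 8 (send(from=A, to=B, msg='pong')): A:[start,ack,stop] B:[req,resp,bye,pong]
After 9 (process(A)): A:[ack,stop] B:[req,resp,bye,pong]
After 10 (process(A)): A:[stop] B:[req,resp,bye,pong]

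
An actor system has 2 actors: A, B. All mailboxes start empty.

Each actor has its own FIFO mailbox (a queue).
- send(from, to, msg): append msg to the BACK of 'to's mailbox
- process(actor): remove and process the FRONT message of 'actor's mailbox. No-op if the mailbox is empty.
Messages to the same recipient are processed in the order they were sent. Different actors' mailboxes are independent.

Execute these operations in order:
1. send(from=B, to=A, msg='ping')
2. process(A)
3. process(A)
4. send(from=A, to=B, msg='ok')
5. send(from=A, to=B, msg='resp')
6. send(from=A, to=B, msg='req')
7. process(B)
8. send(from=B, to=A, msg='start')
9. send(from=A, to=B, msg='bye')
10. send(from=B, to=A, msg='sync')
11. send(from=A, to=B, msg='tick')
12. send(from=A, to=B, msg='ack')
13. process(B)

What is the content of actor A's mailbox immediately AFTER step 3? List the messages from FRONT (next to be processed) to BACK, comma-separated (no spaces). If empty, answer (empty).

After 1 (send(from=B, to=A, msg='ping')): A:[ping] B:[]
After 2 (process(A)): A:[] B:[]
After 3 (process(A)): A:[] B:[]

(empty)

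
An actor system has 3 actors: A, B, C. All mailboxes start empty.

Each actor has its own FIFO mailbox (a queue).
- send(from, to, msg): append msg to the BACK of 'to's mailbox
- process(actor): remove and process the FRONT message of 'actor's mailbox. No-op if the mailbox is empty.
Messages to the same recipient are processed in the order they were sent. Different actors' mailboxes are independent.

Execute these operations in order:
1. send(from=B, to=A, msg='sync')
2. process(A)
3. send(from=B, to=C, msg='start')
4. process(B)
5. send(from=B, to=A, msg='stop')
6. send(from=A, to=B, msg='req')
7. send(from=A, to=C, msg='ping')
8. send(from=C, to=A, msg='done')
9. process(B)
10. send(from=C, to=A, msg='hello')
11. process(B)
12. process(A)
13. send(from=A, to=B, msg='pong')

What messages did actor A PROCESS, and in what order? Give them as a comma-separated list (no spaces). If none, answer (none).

Answer: sync,stop

Derivation:
After 1 (send(from=B, to=A, msg='sync')): A:[sync] B:[] C:[]
After 2 (process(A)): A:[] B:[] C:[]
After 3 (send(from=B, to=C, msg='start')): A:[] B:[] C:[start]
After 4 (process(B)): A:[] B:[] C:[start]
After 5 (send(from=B, to=A, msg='stop')): A:[stop] B:[] C:[start]
After 6 (send(from=A, to=B, msg='req')): A:[stop] B:[req] C:[start]
After 7 (send(from=A, to=C, msg='ping')): A:[stop] B:[req] C:[start,ping]
After 8 (send(from=C, to=A, msg='done')): A:[stop,done] B:[req] C:[start,ping]
After 9 (process(B)): A:[stop,done] B:[] C:[start,ping]
After 10 (send(from=C, to=A, msg='hello')): A:[stop,done,hello] B:[] C:[start,ping]
After 11 (process(B)): A:[stop,done,hello] B:[] C:[start,ping]
After 12 (process(A)): A:[done,hello] B:[] C:[start,ping]
After 13 (send(from=A, to=B, msg='pong')): A:[done,hello] B:[pong] C:[start,ping]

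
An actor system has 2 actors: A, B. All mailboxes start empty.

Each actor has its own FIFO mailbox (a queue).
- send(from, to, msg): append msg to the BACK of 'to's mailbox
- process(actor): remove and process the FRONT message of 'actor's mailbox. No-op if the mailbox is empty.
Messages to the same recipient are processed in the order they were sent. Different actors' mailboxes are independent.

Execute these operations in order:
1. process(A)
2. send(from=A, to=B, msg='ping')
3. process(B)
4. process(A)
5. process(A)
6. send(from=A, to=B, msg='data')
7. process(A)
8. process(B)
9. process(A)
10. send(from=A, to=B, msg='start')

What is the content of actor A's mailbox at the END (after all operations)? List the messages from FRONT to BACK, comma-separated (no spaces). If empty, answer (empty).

After 1 (process(A)): A:[] B:[]
After 2 (send(from=A, to=B, msg='ping')): A:[] B:[ping]
After 3 (process(B)): A:[] B:[]
After 4 (process(A)): A:[] B:[]
After 5 (process(A)): A:[] B:[]
After 6 (send(from=A, to=B, msg='data')): A:[] B:[data]
After 7 (process(A)): A:[] B:[data]
After 8 (process(B)): A:[] B:[]
After 9 (process(A)): A:[] B:[]
After 10 (send(from=A, to=B, msg='start')): A:[] B:[start]

Answer: (empty)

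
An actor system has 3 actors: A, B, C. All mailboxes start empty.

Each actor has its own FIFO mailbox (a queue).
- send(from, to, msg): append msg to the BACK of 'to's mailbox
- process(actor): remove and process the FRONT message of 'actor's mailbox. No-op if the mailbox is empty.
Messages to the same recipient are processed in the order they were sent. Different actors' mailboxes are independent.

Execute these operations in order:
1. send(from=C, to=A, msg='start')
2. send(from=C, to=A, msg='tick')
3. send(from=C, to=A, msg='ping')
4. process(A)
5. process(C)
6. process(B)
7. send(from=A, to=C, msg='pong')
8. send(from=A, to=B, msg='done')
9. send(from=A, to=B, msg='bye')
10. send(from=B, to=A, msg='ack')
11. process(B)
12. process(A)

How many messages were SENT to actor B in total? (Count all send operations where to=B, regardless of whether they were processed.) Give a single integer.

After 1 (send(from=C, to=A, msg='start')): A:[start] B:[] C:[]
After 2 (send(from=C, to=A, msg='tick')): A:[start,tick] B:[] C:[]
After 3 (send(from=C, to=A, msg='ping')): A:[start,tick,ping] B:[] C:[]
After 4 (process(A)): A:[tick,ping] B:[] C:[]
After 5 (process(C)): A:[tick,ping] B:[] C:[]
After 6 (process(B)): A:[tick,ping] B:[] C:[]
After 7 (send(from=A, to=C, msg='pong')): A:[tick,ping] B:[] C:[pong]
After 8 (send(from=A, to=B, msg='done')): A:[tick,ping] B:[done] C:[pong]
After 9 (send(from=A, to=B, msg='bye')): A:[tick,ping] B:[done,bye] C:[pong]
After 10 (send(from=B, to=A, msg='ack')): A:[tick,ping,ack] B:[done,bye] C:[pong]
After 11 (process(B)): A:[tick,ping,ack] B:[bye] C:[pong]
After 12 (process(A)): A:[ping,ack] B:[bye] C:[pong]

Answer: 2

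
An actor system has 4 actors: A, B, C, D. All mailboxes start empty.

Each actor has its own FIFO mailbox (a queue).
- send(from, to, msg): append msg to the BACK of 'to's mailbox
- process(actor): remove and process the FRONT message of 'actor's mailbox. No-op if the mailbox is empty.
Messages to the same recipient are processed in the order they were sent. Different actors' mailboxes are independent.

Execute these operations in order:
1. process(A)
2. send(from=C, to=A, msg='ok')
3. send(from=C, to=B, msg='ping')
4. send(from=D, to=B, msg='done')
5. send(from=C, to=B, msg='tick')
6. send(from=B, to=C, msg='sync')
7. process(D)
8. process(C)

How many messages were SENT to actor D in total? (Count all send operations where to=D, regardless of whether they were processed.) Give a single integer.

Answer: 0

Derivation:
After 1 (process(A)): A:[] B:[] C:[] D:[]
After 2 (send(from=C, to=A, msg='ok')): A:[ok] B:[] C:[] D:[]
After 3 (send(from=C, to=B, msg='ping')): A:[ok] B:[ping] C:[] D:[]
After 4 (send(from=D, to=B, msg='done')): A:[ok] B:[ping,done] C:[] D:[]
After 5 (send(from=C, to=B, msg='tick')): A:[ok] B:[ping,done,tick] C:[] D:[]
After 6 (send(from=B, to=C, msg='sync')): A:[ok] B:[ping,done,tick] C:[sync] D:[]
After 7 (process(D)): A:[ok] B:[ping,done,tick] C:[sync] D:[]
After 8 (process(C)): A:[ok] B:[ping,done,tick] C:[] D:[]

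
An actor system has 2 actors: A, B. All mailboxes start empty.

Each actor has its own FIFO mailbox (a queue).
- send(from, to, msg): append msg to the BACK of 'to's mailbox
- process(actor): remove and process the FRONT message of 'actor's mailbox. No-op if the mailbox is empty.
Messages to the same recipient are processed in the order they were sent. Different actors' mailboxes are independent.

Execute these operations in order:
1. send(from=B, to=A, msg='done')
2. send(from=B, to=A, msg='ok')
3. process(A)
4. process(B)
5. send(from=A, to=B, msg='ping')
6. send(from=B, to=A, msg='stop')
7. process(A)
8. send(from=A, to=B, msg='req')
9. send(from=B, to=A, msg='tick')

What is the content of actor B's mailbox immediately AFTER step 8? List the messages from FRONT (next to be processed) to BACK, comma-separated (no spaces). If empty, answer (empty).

After 1 (send(from=B, to=A, msg='done')): A:[done] B:[]
After 2 (send(from=B, to=A, msg='ok')): A:[done,ok] B:[]
After 3 (process(A)): A:[ok] B:[]
After 4 (process(B)): A:[ok] B:[]
After 5 (send(from=A, to=B, msg='ping')): A:[ok] B:[ping]
After 6 (send(from=B, to=A, msg='stop')): A:[ok,stop] B:[ping]
After 7 (process(A)): A:[stop] B:[ping]
After 8 (send(from=A, to=B, msg='req')): A:[stop] B:[ping,req]

ping,req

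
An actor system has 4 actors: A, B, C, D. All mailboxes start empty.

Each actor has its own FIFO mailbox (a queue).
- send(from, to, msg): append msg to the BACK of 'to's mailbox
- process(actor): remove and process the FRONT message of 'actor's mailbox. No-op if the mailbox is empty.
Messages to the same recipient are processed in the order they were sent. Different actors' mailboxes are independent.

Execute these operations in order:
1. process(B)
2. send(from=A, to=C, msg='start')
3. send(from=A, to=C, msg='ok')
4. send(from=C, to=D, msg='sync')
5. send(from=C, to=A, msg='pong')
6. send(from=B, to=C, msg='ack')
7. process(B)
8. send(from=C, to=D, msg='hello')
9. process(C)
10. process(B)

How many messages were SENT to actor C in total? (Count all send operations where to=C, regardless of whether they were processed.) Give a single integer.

After 1 (process(B)): A:[] B:[] C:[] D:[]
After 2 (send(from=A, to=C, msg='start')): A:[] B:[] C:[start] D:[]
After 3 (send(from=A, to=C, msg='ok')): A:[] B:[] C:[start,ok] D:[]
After 4 (send(from=C, to=D, msg='sync')): A:[] B:[] C:[start,ok] D:[sync]
After 5 (send(from=C, to=A, msg='pong')): A:[pong] B:[] C:[start,ok] D:[sync]
After 6 (send(from=B, to=C, msg='ack')): A:[pong] B:[] C:[start,ok,ack] D:[sync]
After 7 (process(B)): A:[pong] B:[] C:[start,ok,ack] D:[sync]
After 8 (send(from=C, to=D, msg='hello')): A:[pong] B:[] C:[start,ok,ack] D:[sync,hello]
After 9 (process(C)): A:[pong] B:[] C:[ok,ack] D:[sync,hello]
After 10 (process(B)): A:[pong] B:[] C:[ok,ack] D:[sync,hello]

Answer: 3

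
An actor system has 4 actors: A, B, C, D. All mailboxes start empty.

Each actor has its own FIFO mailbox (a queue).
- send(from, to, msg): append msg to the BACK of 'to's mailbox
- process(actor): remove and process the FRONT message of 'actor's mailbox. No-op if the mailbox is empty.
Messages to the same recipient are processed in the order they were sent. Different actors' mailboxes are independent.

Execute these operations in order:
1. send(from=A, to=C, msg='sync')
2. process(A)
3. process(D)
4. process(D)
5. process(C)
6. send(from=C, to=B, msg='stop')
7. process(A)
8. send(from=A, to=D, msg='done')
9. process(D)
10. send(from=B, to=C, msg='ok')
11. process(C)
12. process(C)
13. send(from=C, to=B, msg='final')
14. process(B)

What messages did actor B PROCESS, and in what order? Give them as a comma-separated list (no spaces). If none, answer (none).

Answer: stop

Derivation:
After 1 (send(from=A, to=C, msg='sync')): A:[] B:[] C:[sync] D:[]
After 2 (process(A)): A:[] B:[] C:[sync] D:[]
After 3 (process(D)): A:[] B:[] C:[sync] D:[]
After 4 (process(D)): A:[] B:[] C:[sync] D:[]
After 5 (process(C)): A:[] B:[] C:[] D:[]
After 6 (send(from=C, to=B, msg='stop')): A:[] B:[stop] C:[] D:[]
After 7 (process(A)): A:[] B:[stop] C:[] D:[]
After 8 (send(from=A, to=D, msg='done')): A:[] B:[stop] C:[] D:[done]
After 9 (process(D)): A:[] B:[stop] C:[] D:[]
After 10 (send(from=B, to=C, msg='ok')): A:[] B:[stop] C:[ok] D:[]
After 11 (process(C)): A:[] B:[stop] C:[] D:[]
After 12 (process(C)): A:[] B:[stop] C:[] D:[]
After 13 (send(from=C, to=B, msg='final')): A:[] B:[stop,final] C:[] D:[]
After 14 (process(B)): A:[] B:[final] C:[] D:[]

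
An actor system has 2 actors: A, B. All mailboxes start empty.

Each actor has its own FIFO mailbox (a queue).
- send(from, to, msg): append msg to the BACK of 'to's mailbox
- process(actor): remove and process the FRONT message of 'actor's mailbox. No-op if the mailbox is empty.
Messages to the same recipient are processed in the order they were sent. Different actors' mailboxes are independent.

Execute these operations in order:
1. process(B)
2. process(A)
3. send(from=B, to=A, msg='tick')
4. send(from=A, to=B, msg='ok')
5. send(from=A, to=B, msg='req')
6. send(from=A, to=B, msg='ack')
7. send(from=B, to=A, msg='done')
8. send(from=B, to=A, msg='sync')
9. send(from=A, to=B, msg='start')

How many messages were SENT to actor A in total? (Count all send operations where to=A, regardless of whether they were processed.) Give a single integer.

After 1 (process(B)): A:[] B:[]
After 2 (process(A)): A:[] B:[]
After 3 (send(from=B, to=A, msg='tick')): A:[tick] B:[]
After 4 (send(from=A, to=B, msg='ok')): A:[tick] B:[ok]
After 5 (send(from=A, to=B, msg='req')): A:[tick] B:[ok,req]
After 6 (send(from=A, to=B, msg='ack')): A:[tick] B:[ok,req,ack]
After 7 (send(from=B, to=A, msg='done')): A:[tick,done] B:[ok,req,ack]
After 8 (send(from=B, to=A, msg='sync')): A:[tick,done,sync] B:[ok,req,ack]
After 9 (send(from=A, to=B, msg='start')): A:[tick,done,sync] B:[ok,req,ack,start]

Answer: 3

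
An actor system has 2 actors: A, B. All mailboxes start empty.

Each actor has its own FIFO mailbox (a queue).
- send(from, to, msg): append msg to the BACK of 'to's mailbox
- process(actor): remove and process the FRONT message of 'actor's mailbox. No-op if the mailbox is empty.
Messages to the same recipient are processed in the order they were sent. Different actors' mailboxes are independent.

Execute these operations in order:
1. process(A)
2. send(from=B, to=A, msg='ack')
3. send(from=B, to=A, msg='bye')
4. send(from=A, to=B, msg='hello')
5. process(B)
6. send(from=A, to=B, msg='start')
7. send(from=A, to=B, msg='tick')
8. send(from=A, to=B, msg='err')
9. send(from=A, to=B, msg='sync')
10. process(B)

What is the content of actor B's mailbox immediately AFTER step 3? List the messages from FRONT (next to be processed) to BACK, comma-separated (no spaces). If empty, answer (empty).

After 1 (process(A)): A:[] B:[]
After 2 (send(from=B, to=A, msg='ack')): A:[ack] B:[]
After 3 (send(from=B, to=A, msg='bye')): A:[ack,bye] B:[]

(empty)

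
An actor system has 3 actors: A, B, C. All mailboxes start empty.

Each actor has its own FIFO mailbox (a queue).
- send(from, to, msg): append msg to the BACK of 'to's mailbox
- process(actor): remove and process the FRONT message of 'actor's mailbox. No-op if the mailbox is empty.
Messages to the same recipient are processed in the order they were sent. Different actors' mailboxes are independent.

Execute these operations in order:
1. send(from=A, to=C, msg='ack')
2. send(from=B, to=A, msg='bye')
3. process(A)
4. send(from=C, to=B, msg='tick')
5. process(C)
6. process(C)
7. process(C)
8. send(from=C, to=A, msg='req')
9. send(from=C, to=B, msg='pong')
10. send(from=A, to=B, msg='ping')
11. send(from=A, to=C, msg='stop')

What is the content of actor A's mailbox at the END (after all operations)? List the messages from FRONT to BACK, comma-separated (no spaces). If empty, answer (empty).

Answer: req

Derivation:
After 1 (send(from=A, to=C, msg='ack')): A:[] B:[] C:[ack]
After 2 (send(from=B, to=A, msg='bye')): A:[bye] B:[] C:[ack]
After 3 (process(A)): A:[] B:[] C:[ack]
After 4 (send(from=C, to=B, msg='tick')): A:[] B:[tick] C:[ack]
After 5 (process(C)): A:[] B:[tick] C:[]
After 6 (process(C)): A:[] B:[tick] C:[]
After 7 (process(C)): A:[] B:[tick] C:[]
After 8 (send(from=C, to=A, msg='req')): A:[req] B:[tick] C:[]
After 9 (send(from=C, to=B, msg='pong')): A:[req] B:[tick,pong] C:[]
After 10 (send(from=A, to=B, msg='ping')): A:[req] B:[tick,pong,ping] C:[]
After 11 (send(from=A, to=C, msg='stop')): A:[req] B:[tick,pong,ping] C:[stop]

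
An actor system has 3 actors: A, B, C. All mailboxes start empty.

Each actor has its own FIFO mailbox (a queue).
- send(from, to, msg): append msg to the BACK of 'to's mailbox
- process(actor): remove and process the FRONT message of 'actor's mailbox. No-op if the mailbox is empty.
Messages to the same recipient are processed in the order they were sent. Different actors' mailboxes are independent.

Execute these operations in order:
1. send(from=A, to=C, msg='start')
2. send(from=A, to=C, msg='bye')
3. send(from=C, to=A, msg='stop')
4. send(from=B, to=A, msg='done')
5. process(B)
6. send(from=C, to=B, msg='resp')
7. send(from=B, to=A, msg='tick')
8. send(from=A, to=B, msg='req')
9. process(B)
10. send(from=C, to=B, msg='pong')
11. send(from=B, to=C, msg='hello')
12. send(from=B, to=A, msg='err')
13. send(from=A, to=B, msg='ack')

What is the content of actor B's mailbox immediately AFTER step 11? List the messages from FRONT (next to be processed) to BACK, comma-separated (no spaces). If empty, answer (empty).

After 1 (send(from=A, to=C, msg='start')): A:[] B:[] C:[start]
After 2 (send(from=A, to=C, msg='bye')): A:[] B:[] C:[start,bye]
After 3 (send(from=C, to=A, msg='stop')): A:[stop] B:[] C:[start,bye]
After 4 (send(from=B, to=A, msg='done')): A:[stop,done] B:[] C:[start,bye]
After 5 (process(B)): A:[stop,done] B:[] C:[start,bye]
After 6 (send(from=C, to=B, msg='resp')): A:[stop,done] B:[resp] C:[start,bye]
After 7 (send(from=B, to=A, msg='tick')): A:[stop,done,tick] B:[resp] C:[start,bye]
After 8 (send(from=A, to=B, msg='req')): A:[stop,done,tick] B:[resp,req] C:[start,bye]
After 9 (process(B)): A:[stop,done,tick] B:[req] C:[start,bye]
After 10 (send(from=C, to=B, msg='pong')): A:[stop,done,tick] B:[req,pong] C:[start,bye]
After 11 (send(from=B, to=C, msg='hello')): A:[stop,done,tick] B:[req,pong] C:[start,bye,hello]

req,pong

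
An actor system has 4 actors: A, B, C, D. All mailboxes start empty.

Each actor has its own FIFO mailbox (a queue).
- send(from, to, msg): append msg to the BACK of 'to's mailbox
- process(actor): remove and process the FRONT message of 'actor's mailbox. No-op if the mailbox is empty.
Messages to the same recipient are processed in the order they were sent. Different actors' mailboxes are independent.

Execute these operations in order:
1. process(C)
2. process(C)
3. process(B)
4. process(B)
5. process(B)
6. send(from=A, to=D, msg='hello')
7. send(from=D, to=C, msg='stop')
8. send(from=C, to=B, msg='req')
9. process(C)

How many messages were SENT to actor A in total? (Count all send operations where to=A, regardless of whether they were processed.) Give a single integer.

After 1 (process(C)): A:[] B:[] C:[] D:[]
After 2 (process(C)): A:[] B:[] C:[] D:[]
After 3 (process(B)): A:[] B:[] C:[] D:[]
After 4 (process(B)): A:[] B:[] C:[] D:[]
After 5 (process(B)): A:[] B:[] C:[] D:[]
After 6 (send(from=A, to=D, msg='hello')): A:[] B:[] C:[] D:[hello]
After 7 (send(from=D, to=C, msg='stop')): A:[] B:[] C:[stop] D:[hello]
After 8 (send(from=C, to=B, msg='req')): A:[] B:[req] C:[stop] D:[hello]
After 9 (process(C)): A:[] B:[req] C:[] D:[hello]

Answer: 0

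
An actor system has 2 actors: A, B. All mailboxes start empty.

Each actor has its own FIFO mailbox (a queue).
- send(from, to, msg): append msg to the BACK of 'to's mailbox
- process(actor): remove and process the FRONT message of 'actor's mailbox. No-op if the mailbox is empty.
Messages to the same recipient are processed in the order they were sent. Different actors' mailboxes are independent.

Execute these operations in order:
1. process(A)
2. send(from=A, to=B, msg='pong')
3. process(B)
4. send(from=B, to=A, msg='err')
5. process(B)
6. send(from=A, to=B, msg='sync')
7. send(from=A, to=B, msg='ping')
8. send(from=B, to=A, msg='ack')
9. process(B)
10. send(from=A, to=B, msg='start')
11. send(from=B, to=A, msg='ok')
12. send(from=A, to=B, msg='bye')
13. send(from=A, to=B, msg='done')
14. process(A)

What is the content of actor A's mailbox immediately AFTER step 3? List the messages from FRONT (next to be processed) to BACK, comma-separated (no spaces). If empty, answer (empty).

After 1 (process(A)): A:[] B:[]
After 2 (send(from=A, to=B, msg='pong')): A:[] B:[pong]
After 3 (process(B)): A:[] B:[]

(empty)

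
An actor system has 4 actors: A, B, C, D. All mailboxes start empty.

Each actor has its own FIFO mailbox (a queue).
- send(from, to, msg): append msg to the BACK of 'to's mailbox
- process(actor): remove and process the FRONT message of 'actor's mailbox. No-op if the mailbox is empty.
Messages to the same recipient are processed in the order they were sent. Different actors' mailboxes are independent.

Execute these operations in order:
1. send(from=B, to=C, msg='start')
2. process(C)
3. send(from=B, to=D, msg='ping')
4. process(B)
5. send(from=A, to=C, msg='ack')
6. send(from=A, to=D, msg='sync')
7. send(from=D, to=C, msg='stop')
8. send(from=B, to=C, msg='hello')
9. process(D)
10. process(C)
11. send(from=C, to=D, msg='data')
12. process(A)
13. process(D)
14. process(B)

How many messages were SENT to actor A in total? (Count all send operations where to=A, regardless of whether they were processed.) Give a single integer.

After 1 (send(from=B, to=C, msg='start')): A:[] B:[] C:[start] D:[]
After 2 (process(C)): A:[] B:[] C:[] D:[]
After 3 (send(from=B, to=D, msg='ping')): A:[] B:[] C:[] D:[ping]
After 4 (process(B)): A:[] B:[] C:[] D:[ping]
After 5 (send(from=A, to=C, msg='ack')): A:[] B:[] C:[ack] D:[ping]
After 6 (send(from=A, to=D, msg='sync')): A:[] B:[] C:[ack] D:[ping,sync]
After 7 (send(from=D, to=C, msg='stop')): A:[] B:[] C:[ack,stop] D:[ping,sync]
After 8 (send(from=B, to=C, msg='hello')): A:[] B:[] C:[ack,stop,hello] D:[ping,sync]
After 9 (process(D)): A:[] B:[] C:[ack,stop,hello] D:[sync]
After 10 (process(C)): A:[] B:[] C:[stop,hello] D:[sync]
After 11 (send(from=C, to=D, msg='data')): A:[] B:[] C:[stop,hello] D:[sync,data]
After 12 (process(A)): A:[] B:[] C:[stop,hello] D:[sync,data]
After 13 (process(D)): A:[] B:[] C:[stop,hello] D:[data]
After 14 (process(B)): A:[] B:[] C:[stop,hello] D:[data]

Answer: 0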